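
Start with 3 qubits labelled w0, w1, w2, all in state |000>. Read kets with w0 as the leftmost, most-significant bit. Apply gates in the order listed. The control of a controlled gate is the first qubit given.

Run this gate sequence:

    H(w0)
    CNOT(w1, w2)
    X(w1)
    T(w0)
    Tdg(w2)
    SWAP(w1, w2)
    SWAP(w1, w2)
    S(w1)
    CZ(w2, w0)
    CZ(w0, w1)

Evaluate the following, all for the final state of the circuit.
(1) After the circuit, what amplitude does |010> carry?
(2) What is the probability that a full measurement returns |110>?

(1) The final state's coefficient on |010> equals sqrt(2)*I/2. Key observation: the block from step 6 through step 7 cancels to the identity and can be dropped.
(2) The probability of measuring |110> is 1/2.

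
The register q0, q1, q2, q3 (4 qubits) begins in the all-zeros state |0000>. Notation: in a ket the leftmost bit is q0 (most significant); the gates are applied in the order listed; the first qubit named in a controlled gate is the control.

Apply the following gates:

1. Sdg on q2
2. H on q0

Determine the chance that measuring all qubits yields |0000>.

Outcome |0000> occurs with probability 1/2.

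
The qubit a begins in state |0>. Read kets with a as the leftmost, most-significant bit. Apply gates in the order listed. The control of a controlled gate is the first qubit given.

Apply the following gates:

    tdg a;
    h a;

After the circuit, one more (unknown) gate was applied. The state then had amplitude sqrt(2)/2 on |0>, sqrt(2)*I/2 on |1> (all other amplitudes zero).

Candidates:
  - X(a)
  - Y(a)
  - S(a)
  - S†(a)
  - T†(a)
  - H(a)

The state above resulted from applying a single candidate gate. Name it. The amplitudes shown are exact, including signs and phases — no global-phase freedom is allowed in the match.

The unique candidate consistent with the amplitudes is S(a).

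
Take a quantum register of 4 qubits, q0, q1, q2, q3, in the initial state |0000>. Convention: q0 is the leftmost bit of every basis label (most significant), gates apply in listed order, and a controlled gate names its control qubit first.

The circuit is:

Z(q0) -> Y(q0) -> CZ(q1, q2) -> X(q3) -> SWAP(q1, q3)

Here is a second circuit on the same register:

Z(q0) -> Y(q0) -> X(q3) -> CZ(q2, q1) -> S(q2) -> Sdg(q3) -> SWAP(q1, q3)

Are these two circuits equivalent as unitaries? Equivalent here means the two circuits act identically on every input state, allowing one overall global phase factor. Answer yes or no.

No, they are not equivalent — no single phase factor reconciles the two unitaries.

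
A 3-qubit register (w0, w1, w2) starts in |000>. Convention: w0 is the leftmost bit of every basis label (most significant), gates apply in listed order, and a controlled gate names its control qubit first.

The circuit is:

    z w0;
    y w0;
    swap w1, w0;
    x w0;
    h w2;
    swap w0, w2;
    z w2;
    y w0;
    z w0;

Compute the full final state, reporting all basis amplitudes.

After the circuit, the state carries amplitude -sqrt(2)/2 on |011>, -sqrt(2)/2 on |111>, and 0 on every other basis state.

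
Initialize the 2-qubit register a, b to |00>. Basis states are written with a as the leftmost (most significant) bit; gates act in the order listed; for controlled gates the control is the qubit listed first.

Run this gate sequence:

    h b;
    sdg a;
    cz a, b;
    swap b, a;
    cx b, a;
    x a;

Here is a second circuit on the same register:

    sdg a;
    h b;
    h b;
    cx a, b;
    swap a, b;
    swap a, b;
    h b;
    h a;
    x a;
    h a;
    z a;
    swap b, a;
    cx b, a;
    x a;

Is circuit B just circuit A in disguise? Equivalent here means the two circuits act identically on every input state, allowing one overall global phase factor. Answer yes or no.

Yes: on every input state the two circuits agree up to one overall phase factor.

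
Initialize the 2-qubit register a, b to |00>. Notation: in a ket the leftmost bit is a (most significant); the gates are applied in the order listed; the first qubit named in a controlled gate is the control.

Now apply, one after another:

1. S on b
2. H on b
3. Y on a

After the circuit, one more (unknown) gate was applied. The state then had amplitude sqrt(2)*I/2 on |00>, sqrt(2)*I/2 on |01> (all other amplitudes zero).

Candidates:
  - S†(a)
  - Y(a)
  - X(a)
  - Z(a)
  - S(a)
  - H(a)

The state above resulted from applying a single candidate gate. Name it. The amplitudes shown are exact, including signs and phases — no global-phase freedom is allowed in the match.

It was X(a) that produced the state shown.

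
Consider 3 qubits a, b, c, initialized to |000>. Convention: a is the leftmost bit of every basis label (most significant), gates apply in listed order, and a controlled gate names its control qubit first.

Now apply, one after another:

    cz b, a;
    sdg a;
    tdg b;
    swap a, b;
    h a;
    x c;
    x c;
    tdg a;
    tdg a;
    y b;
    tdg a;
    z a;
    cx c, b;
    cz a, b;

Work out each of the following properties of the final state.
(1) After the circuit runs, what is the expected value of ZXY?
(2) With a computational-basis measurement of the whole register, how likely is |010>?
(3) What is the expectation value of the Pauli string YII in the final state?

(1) The observable ZXY averages to 0. Key observation: steps 6-7 multiply out to the identity, so the circuit reduces to the remaining gates.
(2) The probability of measuring |010> is 1/2.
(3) The expectation value of YII is -sqrt(2)/2.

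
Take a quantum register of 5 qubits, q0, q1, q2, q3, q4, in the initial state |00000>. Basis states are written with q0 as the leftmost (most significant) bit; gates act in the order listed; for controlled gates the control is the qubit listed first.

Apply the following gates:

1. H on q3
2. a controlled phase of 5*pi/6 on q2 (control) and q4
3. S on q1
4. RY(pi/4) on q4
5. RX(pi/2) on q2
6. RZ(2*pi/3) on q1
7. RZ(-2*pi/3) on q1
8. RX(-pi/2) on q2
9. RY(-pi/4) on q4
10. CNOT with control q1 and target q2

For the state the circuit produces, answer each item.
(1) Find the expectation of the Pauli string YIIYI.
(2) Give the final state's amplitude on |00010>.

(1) The expectation value of YIIYI is 0.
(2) The amplitude on |00010> is sqrt(2)/2.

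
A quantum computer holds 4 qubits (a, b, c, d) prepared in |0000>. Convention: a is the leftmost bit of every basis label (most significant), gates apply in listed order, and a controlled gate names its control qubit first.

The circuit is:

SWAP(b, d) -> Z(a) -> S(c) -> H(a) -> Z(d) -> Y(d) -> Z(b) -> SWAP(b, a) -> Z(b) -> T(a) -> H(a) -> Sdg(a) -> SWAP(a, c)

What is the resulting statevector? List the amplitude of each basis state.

The final amplitudes are I/2 on |0001>, 1/2 on |0011>, -I/2 on |0101>, -1/2 on |0111>, and 0 on every other basis state.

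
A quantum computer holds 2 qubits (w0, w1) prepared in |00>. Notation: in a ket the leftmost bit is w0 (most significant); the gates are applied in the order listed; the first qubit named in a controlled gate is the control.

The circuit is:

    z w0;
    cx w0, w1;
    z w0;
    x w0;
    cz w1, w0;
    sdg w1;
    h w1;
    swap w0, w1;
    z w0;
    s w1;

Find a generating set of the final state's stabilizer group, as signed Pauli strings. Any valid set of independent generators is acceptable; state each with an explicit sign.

One valid set of independent stabilizer generators is -XI, -IZ (any independent generating set of the same group is equally correct).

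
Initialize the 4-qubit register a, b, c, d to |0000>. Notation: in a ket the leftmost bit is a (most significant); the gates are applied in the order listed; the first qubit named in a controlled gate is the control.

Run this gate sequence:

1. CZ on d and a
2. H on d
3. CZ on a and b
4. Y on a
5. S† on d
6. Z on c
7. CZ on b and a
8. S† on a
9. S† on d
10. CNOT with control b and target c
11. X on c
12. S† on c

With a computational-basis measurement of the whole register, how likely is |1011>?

The probability of measuring |1011> is 1/2.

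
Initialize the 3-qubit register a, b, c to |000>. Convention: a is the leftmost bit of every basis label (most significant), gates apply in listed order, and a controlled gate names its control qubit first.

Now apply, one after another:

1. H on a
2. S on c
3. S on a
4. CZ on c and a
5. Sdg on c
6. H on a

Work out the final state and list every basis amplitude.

The resulting statevector has amplitude 1/2 + I/2 on |000>, 1/2 - I/2 on |100>, and 0 on every other basis state.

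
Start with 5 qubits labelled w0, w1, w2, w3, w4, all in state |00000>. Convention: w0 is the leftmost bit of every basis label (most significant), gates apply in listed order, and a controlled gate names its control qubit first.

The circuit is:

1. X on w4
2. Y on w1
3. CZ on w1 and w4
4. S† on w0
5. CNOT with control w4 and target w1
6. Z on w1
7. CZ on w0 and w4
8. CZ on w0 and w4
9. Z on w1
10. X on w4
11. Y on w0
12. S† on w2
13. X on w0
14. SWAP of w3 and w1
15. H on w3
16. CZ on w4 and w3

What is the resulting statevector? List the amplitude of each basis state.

The final amplitudes are sqrt(2)/2 on |00000>, sqrt(2)/2 on |00010>, and 0 on every other basis state. Key observation: gates 6-9 undo each other exactly, leaving only the rest of the circuit to track.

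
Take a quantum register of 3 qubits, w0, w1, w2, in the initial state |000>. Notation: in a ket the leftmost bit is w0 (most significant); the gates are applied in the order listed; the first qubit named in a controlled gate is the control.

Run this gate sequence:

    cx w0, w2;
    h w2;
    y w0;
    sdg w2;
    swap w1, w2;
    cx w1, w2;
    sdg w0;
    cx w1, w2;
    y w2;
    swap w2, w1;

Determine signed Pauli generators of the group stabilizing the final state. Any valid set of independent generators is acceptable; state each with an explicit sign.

The final state is stabilized by the group generated by -IIY, -ZII, -IZI; other independent generating sets are equally valid.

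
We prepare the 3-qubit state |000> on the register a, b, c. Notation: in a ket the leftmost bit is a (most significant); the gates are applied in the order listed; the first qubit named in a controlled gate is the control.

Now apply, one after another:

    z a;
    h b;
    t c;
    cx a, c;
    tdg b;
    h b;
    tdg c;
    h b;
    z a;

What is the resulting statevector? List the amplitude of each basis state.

The final amplitudes are sqrt(2)/2 on |000>, -sqrt(2)*exp(3*I*pi/4)/2 on |010>, and 0 on every other basis state.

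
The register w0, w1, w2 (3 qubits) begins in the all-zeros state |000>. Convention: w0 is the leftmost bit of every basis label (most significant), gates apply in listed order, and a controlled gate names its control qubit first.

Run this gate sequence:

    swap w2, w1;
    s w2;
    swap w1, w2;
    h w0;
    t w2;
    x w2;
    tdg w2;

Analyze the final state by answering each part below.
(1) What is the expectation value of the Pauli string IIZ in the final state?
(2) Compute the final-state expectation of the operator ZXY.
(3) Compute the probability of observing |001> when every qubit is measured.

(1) The observable IIZ averages to -1.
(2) The expectation value of ZXY is 0.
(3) A full measurement returns |001> with probability 1/2.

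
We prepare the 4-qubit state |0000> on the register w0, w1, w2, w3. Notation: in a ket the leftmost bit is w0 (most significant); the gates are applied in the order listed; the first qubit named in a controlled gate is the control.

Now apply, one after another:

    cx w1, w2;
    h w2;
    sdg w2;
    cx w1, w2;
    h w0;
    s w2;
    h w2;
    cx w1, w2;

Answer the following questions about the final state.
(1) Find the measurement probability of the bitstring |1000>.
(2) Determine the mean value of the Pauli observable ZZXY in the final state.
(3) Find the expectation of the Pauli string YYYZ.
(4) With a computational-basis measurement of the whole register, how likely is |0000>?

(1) A full measurement returns |1000> with probability 1/2.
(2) The observable ZZXY averages to 0.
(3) The observable YYYZ averages to 0.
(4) Outcome |0000> occurs with probability 1/2.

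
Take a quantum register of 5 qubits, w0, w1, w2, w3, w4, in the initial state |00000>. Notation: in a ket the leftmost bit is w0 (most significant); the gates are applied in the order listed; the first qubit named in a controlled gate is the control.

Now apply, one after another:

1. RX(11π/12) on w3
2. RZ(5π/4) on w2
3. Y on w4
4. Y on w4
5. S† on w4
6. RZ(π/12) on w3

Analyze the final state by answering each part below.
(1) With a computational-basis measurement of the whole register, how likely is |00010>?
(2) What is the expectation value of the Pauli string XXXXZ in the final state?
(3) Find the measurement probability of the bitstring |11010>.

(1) Outcome |00010> occurs with probability sqrt(2)/8 + sqrt(6)/8 + 1/2.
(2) In the final state, XXXXZ has expectation 0.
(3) Outcome |11010> occurs with probability 0.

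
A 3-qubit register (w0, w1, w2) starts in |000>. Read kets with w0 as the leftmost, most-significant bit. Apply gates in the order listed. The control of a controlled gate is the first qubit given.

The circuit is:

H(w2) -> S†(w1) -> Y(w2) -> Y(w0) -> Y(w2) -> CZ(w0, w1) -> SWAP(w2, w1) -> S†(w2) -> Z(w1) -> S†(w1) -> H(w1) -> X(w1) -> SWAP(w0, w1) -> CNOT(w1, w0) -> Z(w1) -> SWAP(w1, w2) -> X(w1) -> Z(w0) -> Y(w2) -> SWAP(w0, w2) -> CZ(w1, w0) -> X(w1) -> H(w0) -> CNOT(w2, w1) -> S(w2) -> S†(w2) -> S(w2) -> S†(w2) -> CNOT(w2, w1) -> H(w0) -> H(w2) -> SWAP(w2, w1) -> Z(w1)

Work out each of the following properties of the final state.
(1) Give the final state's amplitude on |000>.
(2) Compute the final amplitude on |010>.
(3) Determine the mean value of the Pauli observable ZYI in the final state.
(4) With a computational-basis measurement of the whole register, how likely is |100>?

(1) |000> carries amplitude -sqrt(2)*I/2 in the final state. Key observation: steps 23-30 multiply out to the identity, so the circuit reduces to the remaining gates.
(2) The amplitude on |010> is sqrt(2)/2.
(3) The expectation value of ZYI is 1.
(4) Outcome |100> occurs with probability 0.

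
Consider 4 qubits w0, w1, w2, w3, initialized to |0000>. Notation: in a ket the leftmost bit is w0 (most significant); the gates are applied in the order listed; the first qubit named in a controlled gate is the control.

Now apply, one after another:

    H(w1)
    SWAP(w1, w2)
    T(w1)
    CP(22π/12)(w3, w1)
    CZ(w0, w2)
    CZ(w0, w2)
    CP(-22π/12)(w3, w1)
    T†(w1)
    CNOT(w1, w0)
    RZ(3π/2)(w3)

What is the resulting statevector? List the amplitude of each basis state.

The final amplitudes are -sqrt(2)*exp(I*pi/4)/2 on |0000>, -sqrt(2)*exp(I*pi/4)/2 on |0010>, and 0 on every other basis state. Key observation: steps 3-8 multiply out to the identity, so the circuit reduces to the remaining gates.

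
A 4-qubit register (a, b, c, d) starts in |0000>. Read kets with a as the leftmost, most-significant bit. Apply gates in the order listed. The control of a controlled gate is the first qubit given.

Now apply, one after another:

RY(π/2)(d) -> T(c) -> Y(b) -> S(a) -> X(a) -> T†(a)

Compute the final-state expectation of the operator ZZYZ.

In the final state, ZZYZ has expectation 0.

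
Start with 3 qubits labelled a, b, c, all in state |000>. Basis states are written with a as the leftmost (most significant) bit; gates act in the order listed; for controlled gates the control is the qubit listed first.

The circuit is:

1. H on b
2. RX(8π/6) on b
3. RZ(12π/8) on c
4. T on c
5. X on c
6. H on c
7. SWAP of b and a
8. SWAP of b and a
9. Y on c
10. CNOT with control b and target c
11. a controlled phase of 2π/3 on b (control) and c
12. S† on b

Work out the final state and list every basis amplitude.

After the circuit, the state carries amplitude (-sqrt(3) + I)*exp(I*pi/4)/4 on |000>, (-sqrt(3) + I)*exp(I*pi/4)/4 on |001>, (1 + sqrt(3)*I)*exp(I*pi/4)/4 on |010>, (-sqrt(3) + I)*exp(5*I*pi/12)/4 on |011>, 0 on |100>, 0 on |101>, 0 on |110>, 0 on |111>.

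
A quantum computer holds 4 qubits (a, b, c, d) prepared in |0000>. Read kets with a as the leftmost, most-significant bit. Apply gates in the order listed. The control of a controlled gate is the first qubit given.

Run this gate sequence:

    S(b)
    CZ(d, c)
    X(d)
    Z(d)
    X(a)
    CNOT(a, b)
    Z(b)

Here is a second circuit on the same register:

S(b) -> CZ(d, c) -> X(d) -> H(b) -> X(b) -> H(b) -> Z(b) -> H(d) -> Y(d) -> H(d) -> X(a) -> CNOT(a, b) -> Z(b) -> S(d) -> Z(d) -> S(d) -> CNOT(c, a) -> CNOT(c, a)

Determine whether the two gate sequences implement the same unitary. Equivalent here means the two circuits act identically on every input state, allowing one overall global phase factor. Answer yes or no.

No: there is an input state on which the two circuits produce genuinely different outputs (not merely differing by a phase).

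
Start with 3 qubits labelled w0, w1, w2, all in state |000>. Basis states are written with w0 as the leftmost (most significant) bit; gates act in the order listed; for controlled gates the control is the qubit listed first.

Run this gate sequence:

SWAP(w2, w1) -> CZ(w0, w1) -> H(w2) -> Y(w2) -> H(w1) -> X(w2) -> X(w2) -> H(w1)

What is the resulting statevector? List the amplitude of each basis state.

After the circuit, the state carries amplitude -sqrt(2)*I/2 on |000>, sqrt(2)*I/2 on |001>, and 0 on every other basis state.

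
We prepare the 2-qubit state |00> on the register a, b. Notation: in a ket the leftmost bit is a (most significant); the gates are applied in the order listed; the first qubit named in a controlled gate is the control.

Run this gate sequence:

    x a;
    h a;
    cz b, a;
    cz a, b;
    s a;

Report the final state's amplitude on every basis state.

The resulting statevector has amplitude sqrt(2)/2 on |00>, 0 on |01>, -sqrt(2)*I/2 on |10>, 0 on |11>.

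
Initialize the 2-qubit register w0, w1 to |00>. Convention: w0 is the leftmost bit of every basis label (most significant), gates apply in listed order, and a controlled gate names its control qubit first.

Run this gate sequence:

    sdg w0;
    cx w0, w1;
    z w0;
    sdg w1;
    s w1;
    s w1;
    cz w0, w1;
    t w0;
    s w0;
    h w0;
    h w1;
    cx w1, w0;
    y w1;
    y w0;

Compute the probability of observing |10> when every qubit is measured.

A full measurement returns |10> with probability 1/4.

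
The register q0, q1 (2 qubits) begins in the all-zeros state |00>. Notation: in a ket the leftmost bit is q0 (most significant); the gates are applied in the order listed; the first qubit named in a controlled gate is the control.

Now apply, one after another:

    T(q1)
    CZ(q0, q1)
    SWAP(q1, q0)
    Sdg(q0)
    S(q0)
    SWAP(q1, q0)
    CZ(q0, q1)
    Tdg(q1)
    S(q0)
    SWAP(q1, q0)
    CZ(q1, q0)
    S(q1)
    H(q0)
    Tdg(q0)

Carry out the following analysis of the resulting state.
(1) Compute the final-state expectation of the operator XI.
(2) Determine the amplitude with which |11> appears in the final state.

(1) The expectation value of XI is sqrt(2)/2. Key observation: gates 1-8 undo each other exactly, leaving only the rest of the circuit to track.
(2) |11> carries amplitude 0 in the final state.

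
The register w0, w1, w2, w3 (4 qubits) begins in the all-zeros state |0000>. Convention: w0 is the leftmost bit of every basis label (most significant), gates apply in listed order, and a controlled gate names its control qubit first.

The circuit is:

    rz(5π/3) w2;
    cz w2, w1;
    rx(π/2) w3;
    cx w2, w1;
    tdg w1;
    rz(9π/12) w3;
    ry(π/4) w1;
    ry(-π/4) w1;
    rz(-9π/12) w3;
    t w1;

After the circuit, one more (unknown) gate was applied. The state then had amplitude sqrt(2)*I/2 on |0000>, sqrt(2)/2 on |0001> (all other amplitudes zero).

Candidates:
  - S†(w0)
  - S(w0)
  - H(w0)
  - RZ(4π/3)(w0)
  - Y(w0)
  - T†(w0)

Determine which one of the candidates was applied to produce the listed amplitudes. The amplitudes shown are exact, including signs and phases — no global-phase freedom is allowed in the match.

The unique candidate consistent with the amplitudes is RZ(4π/3)(w0). Key observation: gates 5-10 undo each other exactly, leaving only the rest of the circuit to track.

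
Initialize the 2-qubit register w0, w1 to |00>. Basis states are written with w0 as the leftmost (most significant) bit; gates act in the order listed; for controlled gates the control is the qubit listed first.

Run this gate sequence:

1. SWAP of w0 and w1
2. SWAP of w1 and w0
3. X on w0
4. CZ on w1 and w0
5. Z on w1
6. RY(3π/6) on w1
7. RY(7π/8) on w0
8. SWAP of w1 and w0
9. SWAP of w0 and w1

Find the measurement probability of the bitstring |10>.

Outcome |10> occurs with probability 1/4 - sqrt(sqrt(2) + 2)/8.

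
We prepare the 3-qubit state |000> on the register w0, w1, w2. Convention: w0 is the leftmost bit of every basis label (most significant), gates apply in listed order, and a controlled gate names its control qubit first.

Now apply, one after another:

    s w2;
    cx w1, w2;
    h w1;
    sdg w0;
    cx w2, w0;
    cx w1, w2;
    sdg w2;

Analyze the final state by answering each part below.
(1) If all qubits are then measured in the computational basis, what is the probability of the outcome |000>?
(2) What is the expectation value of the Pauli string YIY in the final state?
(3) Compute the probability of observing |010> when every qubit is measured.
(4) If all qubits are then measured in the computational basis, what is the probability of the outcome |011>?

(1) Outcome |000> occurs with probability 1/2.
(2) The expectation value of YIY is 0.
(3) The probability of measuring |010> is 0.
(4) A full measurement returns |011> with probability 1/2.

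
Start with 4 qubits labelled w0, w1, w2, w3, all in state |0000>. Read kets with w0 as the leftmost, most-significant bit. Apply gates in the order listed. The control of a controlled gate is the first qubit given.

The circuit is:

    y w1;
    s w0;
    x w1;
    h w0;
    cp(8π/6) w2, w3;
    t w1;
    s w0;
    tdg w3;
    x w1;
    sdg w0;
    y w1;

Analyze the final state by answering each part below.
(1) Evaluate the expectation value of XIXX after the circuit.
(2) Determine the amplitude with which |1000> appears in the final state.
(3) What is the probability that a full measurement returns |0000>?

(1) The expectation value of XIXX is 0.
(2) The amplitude on |1000> is sqrt(2)/2.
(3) The probability of measuring |0000> is 1/2.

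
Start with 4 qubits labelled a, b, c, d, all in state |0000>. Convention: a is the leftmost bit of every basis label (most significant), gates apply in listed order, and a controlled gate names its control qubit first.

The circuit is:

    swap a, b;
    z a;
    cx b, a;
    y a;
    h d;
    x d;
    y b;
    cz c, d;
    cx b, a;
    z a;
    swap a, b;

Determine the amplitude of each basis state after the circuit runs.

After the circuit, the state carries amplitude -sqrt(2)/2 on |1000>, -sqrt(2)/2 on |1001>, and 0 on every other basis state.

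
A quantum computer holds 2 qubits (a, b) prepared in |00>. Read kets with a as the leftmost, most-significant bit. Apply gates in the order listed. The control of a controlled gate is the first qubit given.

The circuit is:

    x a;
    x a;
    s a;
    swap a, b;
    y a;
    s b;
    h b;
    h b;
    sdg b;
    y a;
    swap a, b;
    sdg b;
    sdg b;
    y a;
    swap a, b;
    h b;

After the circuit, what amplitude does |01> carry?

|01> carries amplitude -sqrt(2)*I/2 in the final state. Key observation: the block from step 4 through step 11 cancels to the identity and can be dropped.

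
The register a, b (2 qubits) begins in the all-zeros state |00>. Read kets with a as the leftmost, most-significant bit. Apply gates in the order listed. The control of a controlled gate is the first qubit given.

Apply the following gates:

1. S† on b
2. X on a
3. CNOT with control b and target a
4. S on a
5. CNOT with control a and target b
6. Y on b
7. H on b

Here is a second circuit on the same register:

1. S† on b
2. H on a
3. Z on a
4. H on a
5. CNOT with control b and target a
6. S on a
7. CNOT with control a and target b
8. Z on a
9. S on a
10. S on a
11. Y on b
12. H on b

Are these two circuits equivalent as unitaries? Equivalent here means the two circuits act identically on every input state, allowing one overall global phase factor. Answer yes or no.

Yes: on every input state the two circuits agree up to one overall phase factor.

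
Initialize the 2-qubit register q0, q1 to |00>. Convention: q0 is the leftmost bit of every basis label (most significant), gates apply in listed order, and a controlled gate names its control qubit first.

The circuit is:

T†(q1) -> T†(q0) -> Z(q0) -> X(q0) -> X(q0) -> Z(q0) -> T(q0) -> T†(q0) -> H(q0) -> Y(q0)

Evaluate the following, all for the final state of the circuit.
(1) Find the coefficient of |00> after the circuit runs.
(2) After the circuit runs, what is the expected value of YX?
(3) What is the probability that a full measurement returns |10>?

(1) The amplitude on |00> is -sqrt(2)*I/2. Key observation: steps 2-7 multiply out to the identity, so the circuit reduces to the remaining gates.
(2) The expectation value of YX is 0.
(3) A full measurement returns |10> with probability 1/2.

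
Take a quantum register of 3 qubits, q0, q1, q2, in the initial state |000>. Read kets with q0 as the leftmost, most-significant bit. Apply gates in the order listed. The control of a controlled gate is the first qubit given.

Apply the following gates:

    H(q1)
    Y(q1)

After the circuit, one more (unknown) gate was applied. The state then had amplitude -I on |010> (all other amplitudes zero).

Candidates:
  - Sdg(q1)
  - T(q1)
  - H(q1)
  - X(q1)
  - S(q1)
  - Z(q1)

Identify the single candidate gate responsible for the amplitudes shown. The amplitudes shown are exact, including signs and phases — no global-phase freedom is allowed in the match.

It was H(q1) that produced the state shown.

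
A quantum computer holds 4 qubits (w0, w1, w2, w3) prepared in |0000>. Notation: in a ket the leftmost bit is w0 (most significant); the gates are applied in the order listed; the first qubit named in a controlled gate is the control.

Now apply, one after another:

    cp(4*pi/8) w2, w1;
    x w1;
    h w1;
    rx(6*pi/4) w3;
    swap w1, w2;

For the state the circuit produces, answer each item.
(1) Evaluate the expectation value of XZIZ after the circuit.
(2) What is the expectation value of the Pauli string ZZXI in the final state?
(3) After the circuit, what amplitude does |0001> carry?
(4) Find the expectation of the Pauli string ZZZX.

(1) The expectation value of XZIZ is 0.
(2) The expectation value of ZZXI is -1.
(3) The amplitude on |0001> is -I/2.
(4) The observable ZZZX averages to 0.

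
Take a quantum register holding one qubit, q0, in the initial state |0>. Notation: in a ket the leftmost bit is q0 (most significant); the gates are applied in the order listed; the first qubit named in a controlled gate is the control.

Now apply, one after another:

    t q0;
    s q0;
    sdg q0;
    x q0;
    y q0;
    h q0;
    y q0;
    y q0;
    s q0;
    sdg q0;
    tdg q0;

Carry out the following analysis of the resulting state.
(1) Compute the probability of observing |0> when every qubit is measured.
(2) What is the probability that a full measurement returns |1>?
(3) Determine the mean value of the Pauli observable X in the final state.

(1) Outcome |0> occurs with probability 1/2.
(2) The probability of measuring |1> is 1/2.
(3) The expectation value of X is sqrt(2)/2.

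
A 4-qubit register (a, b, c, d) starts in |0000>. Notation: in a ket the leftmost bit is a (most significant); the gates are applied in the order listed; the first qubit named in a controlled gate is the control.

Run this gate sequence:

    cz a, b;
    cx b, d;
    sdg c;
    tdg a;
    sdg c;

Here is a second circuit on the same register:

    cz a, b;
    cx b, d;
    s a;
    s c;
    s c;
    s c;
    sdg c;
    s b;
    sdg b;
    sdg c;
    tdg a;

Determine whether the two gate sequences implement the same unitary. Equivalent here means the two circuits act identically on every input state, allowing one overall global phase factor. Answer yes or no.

No, they are not equivalent — no single phase factor reconciles the two unitaries.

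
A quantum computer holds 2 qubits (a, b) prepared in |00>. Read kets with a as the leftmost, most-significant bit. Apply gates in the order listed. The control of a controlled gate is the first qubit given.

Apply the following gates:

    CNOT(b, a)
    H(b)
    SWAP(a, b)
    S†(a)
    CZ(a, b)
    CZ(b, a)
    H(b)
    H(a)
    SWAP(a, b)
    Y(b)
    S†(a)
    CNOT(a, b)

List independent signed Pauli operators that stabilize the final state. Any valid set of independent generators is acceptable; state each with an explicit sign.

The final state is stabilized by the group generated by +XZ, +ZY; other independent generating sets are equally valid.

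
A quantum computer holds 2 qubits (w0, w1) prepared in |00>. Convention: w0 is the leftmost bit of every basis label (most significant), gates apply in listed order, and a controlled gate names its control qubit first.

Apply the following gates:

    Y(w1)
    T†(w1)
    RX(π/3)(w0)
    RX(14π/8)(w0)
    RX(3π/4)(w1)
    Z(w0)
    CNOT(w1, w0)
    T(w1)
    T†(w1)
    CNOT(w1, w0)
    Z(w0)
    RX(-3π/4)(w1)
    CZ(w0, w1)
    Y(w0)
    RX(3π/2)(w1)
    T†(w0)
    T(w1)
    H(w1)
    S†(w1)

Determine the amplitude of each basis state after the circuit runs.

The final amplitudes are -I*sqrt(6 - 3*sqrt(2))/8 - sqrt(6 - 3*sqrt(2))*exp(3*I*pi/4)/8 + sqrt(sqrt(2) + 2)*exp(3*I*pi/4)/8 + I*sqrt(sqrt(2) + 2)/8 on |00>, -sqrt(sqrt(2) + 2)/8 + sqrt(6 - 3*sqrt(2))/8 - sqrt(6 - 3*sqrt(2))*exp(I*pi/4)/8 + sqrt(sqrt(2) + 2)*exp(I*pi/4)/8 on |01>, -sqrt(3*sqrt(2) + 6)/8 - sqrt(2 - sqrt(2))/8 + sqrt(2 - sqrt(2))*exp(3*I*pi/4)/8 + sqrt(3*sqrt(2) + 6)*exp(3*I*pi/4)/8 on |10>, -sqrt(3*sqrt(2) + 6)*exp(I*pi/4)/8 - sqrt(2 - sqrt(2))*exp(I*pi/4)/8 + I*sqrt(2 - sqrt(2))/8 + I*sqrt(3*sqrt(2) + 6)/8 on |11>. Key observation: the block from step 5 through step 12 cancels to the identity and can be dropped.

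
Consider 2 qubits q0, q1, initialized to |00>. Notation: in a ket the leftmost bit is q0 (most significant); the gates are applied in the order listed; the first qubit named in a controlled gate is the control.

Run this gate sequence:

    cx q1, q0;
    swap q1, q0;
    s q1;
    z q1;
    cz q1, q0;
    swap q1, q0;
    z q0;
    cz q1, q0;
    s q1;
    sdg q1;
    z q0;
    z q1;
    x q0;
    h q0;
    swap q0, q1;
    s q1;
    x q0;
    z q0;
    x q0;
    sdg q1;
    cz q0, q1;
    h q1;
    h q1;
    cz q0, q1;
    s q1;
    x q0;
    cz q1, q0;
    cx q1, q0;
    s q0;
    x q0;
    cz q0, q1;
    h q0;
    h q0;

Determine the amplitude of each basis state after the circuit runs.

After the circuit, the state carries amplitude -sqrt(2)*I/2 on |00>, 0 on |01>, 0 on |10>, sqrt(2)*I/2 on |11>. Key observation: the block from step 19 through step 26 cancels to the identity and can be dropped.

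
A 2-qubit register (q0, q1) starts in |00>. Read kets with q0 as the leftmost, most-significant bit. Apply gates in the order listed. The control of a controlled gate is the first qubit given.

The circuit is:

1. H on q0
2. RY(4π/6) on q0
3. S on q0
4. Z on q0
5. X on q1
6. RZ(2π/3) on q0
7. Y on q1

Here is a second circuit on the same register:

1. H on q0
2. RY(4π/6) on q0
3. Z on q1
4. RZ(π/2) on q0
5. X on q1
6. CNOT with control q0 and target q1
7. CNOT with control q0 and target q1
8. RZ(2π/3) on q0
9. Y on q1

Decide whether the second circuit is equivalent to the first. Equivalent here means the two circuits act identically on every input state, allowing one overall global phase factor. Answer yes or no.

No: there is an input state on which the two circuits produce genuinely different outputs (not merely differing by a phase).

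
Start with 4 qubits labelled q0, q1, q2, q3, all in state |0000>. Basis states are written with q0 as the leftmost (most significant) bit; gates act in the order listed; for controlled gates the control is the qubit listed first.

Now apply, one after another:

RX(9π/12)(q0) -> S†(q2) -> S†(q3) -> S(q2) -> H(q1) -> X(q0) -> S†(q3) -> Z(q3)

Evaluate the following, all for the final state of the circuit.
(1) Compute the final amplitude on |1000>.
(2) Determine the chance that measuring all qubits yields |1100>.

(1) The final state's coefficient on |1000> equals sqrt(4 - 2*sqrt(2))/4.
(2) Outcome |1100> occurs with probability 1/4 - sqrt(2)/8.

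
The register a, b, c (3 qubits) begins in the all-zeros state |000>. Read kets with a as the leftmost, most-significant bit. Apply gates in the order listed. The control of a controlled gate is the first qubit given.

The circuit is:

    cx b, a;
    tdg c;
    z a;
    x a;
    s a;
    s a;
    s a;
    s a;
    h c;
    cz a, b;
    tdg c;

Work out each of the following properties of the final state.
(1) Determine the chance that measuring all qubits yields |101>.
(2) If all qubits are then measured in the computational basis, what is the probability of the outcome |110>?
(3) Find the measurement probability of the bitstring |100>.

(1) A full measurement returns |101> with probability 1/2. Key observation: gates 5-8 undo each other exactly, leaving only the rest of the circuit to track.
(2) Outcome |110> occurs with probability 0.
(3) Outcome |100> occurs with probability 1/2.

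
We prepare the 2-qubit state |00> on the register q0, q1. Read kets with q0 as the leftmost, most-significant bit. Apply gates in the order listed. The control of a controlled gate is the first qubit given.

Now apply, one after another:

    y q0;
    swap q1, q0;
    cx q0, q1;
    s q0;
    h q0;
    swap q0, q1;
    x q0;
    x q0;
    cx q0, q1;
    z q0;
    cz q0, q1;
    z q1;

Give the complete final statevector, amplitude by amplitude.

After the circuit, the state carries amplitude 0 on |00>, 0 on |01>, -sqrt(2)*I/2 on |10>, -sqrt(2)*I/2 on |11>. Key observation: gates 7-8 undo each other exactly, leaving only the rest of the circuit to track.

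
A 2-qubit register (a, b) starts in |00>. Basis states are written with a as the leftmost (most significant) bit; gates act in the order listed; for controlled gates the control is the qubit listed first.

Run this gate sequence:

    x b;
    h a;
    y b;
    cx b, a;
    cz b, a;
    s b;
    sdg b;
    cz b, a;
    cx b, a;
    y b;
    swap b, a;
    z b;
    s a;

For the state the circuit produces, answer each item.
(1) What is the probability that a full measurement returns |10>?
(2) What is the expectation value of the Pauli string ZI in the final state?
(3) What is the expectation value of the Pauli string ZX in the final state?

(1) The probability of measuring |10> is 1/2. Key observation: gates 3-10 undo each other exactly, leaving only the rest of the circuit to track.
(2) The expectation value of ZI is -1.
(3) In the final state, ZX has expectation 1.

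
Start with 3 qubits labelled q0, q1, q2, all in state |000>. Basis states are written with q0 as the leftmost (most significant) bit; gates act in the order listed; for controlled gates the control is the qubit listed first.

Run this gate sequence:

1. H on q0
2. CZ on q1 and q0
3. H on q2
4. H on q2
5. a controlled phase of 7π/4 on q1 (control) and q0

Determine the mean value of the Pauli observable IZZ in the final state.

In the final state, IZZ has expectation 1.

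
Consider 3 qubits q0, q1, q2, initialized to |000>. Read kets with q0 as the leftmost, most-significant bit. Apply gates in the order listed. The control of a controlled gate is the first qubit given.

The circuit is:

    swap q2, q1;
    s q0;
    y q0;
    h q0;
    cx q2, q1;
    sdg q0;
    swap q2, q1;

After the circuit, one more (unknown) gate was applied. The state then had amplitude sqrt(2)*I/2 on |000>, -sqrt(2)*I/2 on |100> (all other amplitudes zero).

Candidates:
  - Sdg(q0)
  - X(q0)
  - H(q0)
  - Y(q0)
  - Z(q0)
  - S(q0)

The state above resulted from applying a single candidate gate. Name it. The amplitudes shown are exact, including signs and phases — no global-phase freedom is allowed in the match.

The unique candidate consistent with the amplitudes is S(q0).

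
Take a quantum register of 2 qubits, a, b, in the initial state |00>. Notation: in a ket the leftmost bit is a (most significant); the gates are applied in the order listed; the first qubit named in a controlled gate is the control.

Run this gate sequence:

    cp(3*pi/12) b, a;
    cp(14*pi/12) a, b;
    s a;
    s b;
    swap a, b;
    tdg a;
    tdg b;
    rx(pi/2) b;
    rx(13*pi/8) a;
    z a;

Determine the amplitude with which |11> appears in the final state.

The final state's coefficient on |11> equals sqrt(2)*sin(3*pi/16)/2.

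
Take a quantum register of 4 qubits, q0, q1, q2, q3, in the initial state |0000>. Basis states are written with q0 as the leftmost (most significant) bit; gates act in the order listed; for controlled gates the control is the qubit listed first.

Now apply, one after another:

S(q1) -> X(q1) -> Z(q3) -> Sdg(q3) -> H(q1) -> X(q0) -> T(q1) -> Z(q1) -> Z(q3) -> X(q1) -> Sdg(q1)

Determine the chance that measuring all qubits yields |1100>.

The probability of measuring |1100> is 1/2.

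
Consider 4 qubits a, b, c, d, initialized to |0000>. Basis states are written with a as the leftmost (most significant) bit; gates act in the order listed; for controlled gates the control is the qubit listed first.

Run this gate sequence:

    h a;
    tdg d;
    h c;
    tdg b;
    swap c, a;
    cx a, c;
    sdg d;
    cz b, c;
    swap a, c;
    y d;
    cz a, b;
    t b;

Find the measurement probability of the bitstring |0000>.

The probability of measuring |0000> is 0.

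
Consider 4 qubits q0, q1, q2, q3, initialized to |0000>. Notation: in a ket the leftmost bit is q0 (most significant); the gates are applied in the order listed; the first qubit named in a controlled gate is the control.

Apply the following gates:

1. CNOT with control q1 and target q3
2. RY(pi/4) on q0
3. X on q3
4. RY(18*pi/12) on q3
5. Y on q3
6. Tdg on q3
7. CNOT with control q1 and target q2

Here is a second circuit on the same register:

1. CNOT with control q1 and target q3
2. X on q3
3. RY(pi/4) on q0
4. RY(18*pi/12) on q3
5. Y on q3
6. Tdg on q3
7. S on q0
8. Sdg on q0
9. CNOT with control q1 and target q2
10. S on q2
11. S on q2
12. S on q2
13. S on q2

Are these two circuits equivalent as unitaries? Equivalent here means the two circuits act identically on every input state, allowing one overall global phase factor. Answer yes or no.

Yes, they are equivalent — the unitaries differ by at most a global phase.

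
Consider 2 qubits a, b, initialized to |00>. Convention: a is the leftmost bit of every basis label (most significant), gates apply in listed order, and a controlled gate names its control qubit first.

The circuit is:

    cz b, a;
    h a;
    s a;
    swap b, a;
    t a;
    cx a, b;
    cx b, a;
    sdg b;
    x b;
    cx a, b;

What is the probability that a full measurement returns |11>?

A full measurement returns |11> with probability 1/2.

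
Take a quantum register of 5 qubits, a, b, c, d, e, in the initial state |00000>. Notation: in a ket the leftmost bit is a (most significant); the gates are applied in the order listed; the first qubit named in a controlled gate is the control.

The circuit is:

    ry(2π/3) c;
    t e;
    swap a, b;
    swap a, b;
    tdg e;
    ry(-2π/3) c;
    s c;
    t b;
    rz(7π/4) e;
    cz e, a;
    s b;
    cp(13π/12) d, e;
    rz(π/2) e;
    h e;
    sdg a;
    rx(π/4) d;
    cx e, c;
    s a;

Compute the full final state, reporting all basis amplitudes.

The resulting statevector has amplitude sqrt(2*sqrt(2) + 4)*exp(7*I*pi/8)/4 on |00000>, sqrt(4 - 2*sqrt(2))*exp(3*I*pi/8)/4 on |00010>, sqrt(2*sqrt(2) + 4)*exp(7*I*pi/8)/4 on |00101>, sqrt(4 - 2*sqrt(2))*exp(3*I*pi/8)/4 on |00111>, and 0 on every other basis state. Key observation: gates 1-6 undo each other exactly, leaving only the rest of the circuit to track.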